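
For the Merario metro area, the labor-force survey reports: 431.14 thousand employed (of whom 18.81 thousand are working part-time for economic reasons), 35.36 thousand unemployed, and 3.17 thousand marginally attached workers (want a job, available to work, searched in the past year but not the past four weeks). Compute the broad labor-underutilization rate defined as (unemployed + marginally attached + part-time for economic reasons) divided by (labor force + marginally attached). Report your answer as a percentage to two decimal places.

Labor force = 431.14 + 35.36 = 466.50 thousand.
Numerator = 35.36 + 3.17 + 18.81 = 57.34 thousand.
Denominator = 466.50 + 3.17 = 469.67 thousand.
Broad rate = 57.34 / 469.67 = 12.21%.

Broad underutilization rate ≈ 12.21%.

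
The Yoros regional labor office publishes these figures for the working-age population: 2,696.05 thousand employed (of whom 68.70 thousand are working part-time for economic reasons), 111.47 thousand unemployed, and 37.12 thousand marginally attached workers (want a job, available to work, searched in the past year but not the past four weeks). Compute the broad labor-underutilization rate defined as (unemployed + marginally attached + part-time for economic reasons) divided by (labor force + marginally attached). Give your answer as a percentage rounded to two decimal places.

Labor force = 2,696.05 + 111.47 = 2,807.52 thousand.
Numerator = 111.47 + 37.12 + 68.70 = 217.29 thousand.
Denominator = 2,807.52 + 37.12 = 2,844.64 thousand.
Broad rate = 217.29 / 2,844.64 = 7.64%.

Broad underutilization rate ≈ 7.64%.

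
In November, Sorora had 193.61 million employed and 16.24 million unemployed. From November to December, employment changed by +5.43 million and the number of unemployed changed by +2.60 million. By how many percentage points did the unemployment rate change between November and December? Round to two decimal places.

November: labor force = 193.61 + 16.24 = 209.85; u = 16.24/209.85 = 7.74%.
December: labor force = 199.04 + 18.84 = 217.88; u = 18.84/217.88 = 8.65%.
Change = 8.65% − 7.74% = +0.91 pp.

The unemployment rate changed by +0.91 percentage points.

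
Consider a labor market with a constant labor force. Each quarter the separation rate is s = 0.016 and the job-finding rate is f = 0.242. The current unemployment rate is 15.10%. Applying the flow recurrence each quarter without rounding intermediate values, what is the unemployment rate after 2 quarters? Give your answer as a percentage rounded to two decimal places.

Unemployment rate after two quarters ≈ 11.10%.

With a fixed labor force, u_{t+1} = u_t + s·(1−u_t) − f·u_t = u_t·(1−s−f) + s.
Here 1−s−f = 0.742 and s = 0.016.
u_1 = 0.151000 × 0.742 + 0.016 = 0.128042.
u_2 = 0.128042 × 0.742 + 0.016 = 0.111007.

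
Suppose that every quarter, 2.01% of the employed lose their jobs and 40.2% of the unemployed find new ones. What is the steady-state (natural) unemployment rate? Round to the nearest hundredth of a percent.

At steady state the flows balance: s·E = f·U, so U/(E+U) = s/(s+f).
u* = 2.01 / (2.01 + 40.2) = 2.01 / 42.21 = 4.76%.

Steady-state unemployment rate ≈ 4.76%.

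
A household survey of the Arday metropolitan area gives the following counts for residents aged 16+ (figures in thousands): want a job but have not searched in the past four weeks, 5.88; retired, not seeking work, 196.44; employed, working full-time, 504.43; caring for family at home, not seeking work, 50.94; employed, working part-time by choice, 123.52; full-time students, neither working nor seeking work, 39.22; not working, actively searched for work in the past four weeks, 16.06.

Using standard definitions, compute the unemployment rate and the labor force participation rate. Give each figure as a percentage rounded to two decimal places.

Unemployment rate ≈ 2.49%; labor force participation rate ≈ 68.77%.

Employed = 504.43 + 123.52 = 627.95 thousand.
Unemployed = 16.06 thousand.
Labor force = 627.95 + 16.06 = 644.01 thousand.
Not in labor force = 5.88 + 196.44 + 50.94 + 39.22 = 292.48 thousand (those not working and not actively searching are outside the labor force — including those who want a job but have given up searching).
Civilian working-age population = 644.01 + 292.48 = 936.49 thousand.
Unemployment rate = 16.06 / 644.01 = 2.49%.
Labor force participation rate = 644.01 / 936.49 = 68.77%.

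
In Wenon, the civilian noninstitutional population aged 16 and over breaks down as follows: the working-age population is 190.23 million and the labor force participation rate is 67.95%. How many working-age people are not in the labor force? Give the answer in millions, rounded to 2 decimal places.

Share not in the labor force = 1 − 0.6795 = 0.3205.
Not in labor force = 0.3205 × 190.23 ≈ 60.97 million.

About 60.97 million are not in the labor force.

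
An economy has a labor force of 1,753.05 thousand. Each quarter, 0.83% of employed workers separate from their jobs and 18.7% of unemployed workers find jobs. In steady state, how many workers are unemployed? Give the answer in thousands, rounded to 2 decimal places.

Steady-state unemployment rate u* = s/(s+f) = 0.83/(0.83+18.7) = 0.042499.
Unemployed = u* × labor force = 0.042499 × 1,753.05 ≈ 74.50 thousand.

About 74.50 thousand are unemployed in steady state.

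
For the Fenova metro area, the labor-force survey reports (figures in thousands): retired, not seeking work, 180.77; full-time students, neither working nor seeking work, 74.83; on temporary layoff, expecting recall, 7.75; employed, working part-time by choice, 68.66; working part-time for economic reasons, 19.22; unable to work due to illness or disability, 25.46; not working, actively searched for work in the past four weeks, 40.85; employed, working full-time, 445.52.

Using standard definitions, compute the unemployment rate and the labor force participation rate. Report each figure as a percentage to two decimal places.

Employed = 68.66 + 19.22 + 445.52 = 533.40 thousand (anyone who worked, including part-time for economic reasons, counts as employed).
Unemployed = 7.75 + 40.85 = 48.60 thousand (jobless and actively searching, or on temporary layoff).
Labor force = 533.40 + 48.60 = 582.00 thousand.
Not in labor force = 180.77 + 74.83 + 25.46 = 281.06 thousand (those not working and not actively searching are outside the labor force).
Civilian working-age population = 582.00 + 281.06 = 863.06 thousand.
Unemployment rate = 48.60 / 582.00 = 8.35%.
Labor force participation rate = 582.00 / 863.06 = 67.43%.

Unemployment rate ≈ 8.35%; labor force participation rate ≈ 67.43%.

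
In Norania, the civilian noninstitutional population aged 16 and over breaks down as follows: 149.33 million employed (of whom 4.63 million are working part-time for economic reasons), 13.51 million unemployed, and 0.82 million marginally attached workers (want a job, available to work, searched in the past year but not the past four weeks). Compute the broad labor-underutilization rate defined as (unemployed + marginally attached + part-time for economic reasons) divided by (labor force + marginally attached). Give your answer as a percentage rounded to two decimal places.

Broad underutilization rate ≈ 11.58%.

Labor force = 149.33 + 13.51 = 162.84 million.
Numerator = 13.51 + 0.82 + 4.63 = 18.96 million.
Denominator = 162.84 + 0.82 = 163.66 million.
Broad rate = 18.96 / 163.66 = 11.58%.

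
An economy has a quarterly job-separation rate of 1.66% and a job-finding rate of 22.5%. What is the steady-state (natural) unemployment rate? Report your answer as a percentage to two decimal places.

Steady-state unemployment rate ≈ 6.87%.

At steady state the flows balance: s·E = f·U, so U/(E+U) = s/(s+f).
u* = 1.66 / (1.66 + 22.5) = 1.66 / 24.16 = 6.87%.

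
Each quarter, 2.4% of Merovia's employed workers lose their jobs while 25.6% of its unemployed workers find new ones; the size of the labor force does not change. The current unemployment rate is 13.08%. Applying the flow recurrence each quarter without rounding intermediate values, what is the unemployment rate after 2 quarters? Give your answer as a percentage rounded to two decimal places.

Unemployment rate after two quarters ≈ 10.91%.

With a fixed labor force, u_{t+1} = u_t + s·(1−u_t) − f·u_t = u_t·(1−s−f) + s.
Here 1−s−f = 0.720 and s = 0.024.
u_1 = 0.130800 × 0.720 + 0.024 = 0.118176.
u_2 = 0.118176 × 0.720 + 0.024 = 0.109087.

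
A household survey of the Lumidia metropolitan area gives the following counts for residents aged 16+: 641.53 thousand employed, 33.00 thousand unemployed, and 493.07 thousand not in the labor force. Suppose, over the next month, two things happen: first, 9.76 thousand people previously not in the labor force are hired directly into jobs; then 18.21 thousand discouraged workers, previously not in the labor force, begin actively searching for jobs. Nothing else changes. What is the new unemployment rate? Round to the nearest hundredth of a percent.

New unemployment rate ≈ 7.29%.

Initially, labor force = 641.53 + 33.00 = 674.53 thousand, so u = 33.00/674.53 = 4.89%.
After the first change, employed and labor force both rise by 9.76; unemployed unchanged → E = 651.29, U = 33.00, labor force = 684.29 thousand.
After the second change, unemployed and labor force both rise by 18.21 → E = 651.29, U = 51.21, labor force = 702.50 thousand.
New unemployment rate = 51.21 / 702.50 = 7.29%.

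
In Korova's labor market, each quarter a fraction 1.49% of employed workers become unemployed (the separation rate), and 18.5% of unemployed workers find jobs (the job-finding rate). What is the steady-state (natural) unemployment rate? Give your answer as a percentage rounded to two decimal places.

At steady state the flows balance: s·E = f·U, so U/(E+U) = s/(s+f).
u* = 1.49 / (1.49 + 18.5) = 1.49 / 19.99 = 7.45%.

Steady-state unemployment rate ≈ 7.45%.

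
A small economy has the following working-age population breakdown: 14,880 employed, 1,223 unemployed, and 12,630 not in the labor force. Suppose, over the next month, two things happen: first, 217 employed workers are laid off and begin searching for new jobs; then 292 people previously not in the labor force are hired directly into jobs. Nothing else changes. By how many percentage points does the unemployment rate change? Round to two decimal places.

The unemployment rate changes by +1.19 percentage points.

Initially, labor force = 14,880 + 1,223 = 16,103, so u = 1,223/16,103 = 7.59%.
After the first change, employed falls and unemployed rises by 217; labor force unchanged → E = 14,663, U = 1,440, labor force = 16,103.
After the second change, employed and labor force both rise by 292; unemployed unchanged → E = 14,955, U = 1,440, labor force = 16,395.
New unemployment rate = 1,440 / 16,395 = 8.78%.
Change = 8.78% − 7.59% = +1.19 percentage points.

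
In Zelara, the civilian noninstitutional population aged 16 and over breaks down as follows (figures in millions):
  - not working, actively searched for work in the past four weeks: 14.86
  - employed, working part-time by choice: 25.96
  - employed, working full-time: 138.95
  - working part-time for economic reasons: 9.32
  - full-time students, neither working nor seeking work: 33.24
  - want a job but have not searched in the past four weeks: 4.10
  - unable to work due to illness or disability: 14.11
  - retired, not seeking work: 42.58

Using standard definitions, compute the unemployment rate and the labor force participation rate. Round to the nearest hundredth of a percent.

Employed = 25.96 + 138.95 + 9.32 = 174.23 million (anyone who worked, including part-time for economic reasons, counts as employed).
Unemployed = 14.86 million.
Labor force = 174.23 + 14.86 = 189.09 million.
Not in labor force = 33.24 + 4.10 + 14.11 + 42.58 = 94.03 million (those not working and not actively searching are outside the labor force — including those who want a job but have given up searching).
Civilian working-age population = 189.09 + 94.03 = 283.12 million.
Unemployment rate = 14.86 / 189.09 = 7.86%.
Labor force participation rate = 189.09 / 283.12 = 66.79%.

Unemployment rate ≈ 7.86%; labor force participation rate ≈ 66.79%.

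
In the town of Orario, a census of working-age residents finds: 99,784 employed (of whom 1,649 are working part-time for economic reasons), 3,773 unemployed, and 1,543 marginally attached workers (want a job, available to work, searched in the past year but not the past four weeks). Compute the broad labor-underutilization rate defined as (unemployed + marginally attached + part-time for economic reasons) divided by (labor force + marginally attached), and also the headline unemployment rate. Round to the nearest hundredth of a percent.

Labor force = 99,784 + 3,773 = 103,557.
Numerator = 3,773 + 1,543 + 1,649 = 6,965.
Denominator = 103,557 + 1,543 = 105,100.
Broad rate = 6,965 / 105,100 = 6.63%.
Headline unemployment rate = 3,773 / 103,557 = 3.64%.

Broad underutilization rate ≈ 6.63%; headline unemployment rate ≈ 3.64%.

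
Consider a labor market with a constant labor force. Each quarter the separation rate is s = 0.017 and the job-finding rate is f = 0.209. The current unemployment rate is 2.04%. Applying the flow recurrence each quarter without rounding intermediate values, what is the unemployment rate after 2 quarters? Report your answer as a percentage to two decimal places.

Unemployment rate after two quarters ≈ 4.24%.

With a fixed labor force, u_{t+1} = u_t + s·(1−u_t) − f·u_t = u_t·(1−s−f) + s.
Here 1−s−f = 0.774 and s = 0.017.
u_1 = 0.020400 × 0.774 + 0.017 = 0.032790.
u_2 = 0.032790 × 0.774 + 0.017 = 0.042379.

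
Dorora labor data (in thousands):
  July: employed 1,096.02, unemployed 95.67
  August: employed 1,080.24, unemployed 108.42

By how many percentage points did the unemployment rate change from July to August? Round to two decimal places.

July: labor force = 1,096.02 + 95.67 = 1,191.69; u = 95.67/1,191.69 = 8.03%.
August: labor force = 1,080.24 + 108.42 = 1,188.66; u = 108.42/1,188.66 = 9.12%.
Change = 9.12% − 8.03% = +1.09 pp.

The unemployment rate changed by +1.09 percentage points.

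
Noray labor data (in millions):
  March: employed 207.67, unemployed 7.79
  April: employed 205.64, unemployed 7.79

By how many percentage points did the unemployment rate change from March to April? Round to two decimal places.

March: labor force = 207.67 + 7.79 = 215.46; u = 7.79/215.46 = 3.62%.
April: labor force = 205.64 + 7.79 = 213.43; u = 7.79/213.43 = 3.65%.
Change = 3.65% − 3.62% = +0.03 pp.

The unemployment rate changed by +0.03 percentage points.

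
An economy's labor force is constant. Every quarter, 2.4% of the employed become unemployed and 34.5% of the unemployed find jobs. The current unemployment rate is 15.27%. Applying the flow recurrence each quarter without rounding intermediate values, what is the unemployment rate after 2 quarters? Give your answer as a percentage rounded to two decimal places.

Unemployment rate after two quarters ≈ 9.99%.

With a fixed labor force, u_{t+1} = u_t + s·(1−u_t) − f·u_t = u_t·(1−s−f) + s.
Here 1−s−f = 0.631 and s = 0.024.
u_1 = 0.152700 × 0.631 + 0.024 = 0.120354.
u_2 = 0.120354 × 0.631 + 0.024 = 0.099943.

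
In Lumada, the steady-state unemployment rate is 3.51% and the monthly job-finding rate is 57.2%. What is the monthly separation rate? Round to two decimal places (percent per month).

From u* = s/(s+f): s = u·f/(1−u).
s = 0.0351 × 57.2 / (1 − 0.0351) = 2.0077 / 0.9649 ≈ 2.08% per month.

Separation rate ≈ 2.08% per month.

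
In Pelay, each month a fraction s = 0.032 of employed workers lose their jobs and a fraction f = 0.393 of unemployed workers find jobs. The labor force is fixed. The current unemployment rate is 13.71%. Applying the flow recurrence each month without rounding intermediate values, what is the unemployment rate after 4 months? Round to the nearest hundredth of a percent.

Unemployment rate after four months ≈ 8.21%.

With a fixed labor force, u_{t+1} = u_t + s·(1−u_t) − f·u_t = u_t·(1−s−f) + s.
Here 1−s−f = 0.575 and s = 0.032.
u_1 = 0.137100 × 0.575 + 0.032 = 0.110833.
u_2 = 0.110833 × 0.575 + 0.032 = 0.095729.
u_3 = 0.095729 × 0.575 + 0.032 = 0.087044.
u_4 = 0.087044 × 0.575 + 0.032 = 0.082050.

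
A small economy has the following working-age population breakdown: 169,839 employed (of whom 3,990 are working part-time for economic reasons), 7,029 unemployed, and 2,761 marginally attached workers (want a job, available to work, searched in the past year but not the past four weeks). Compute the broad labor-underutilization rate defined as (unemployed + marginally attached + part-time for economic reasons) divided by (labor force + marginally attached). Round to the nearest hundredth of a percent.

Broad underutilization rate ≈ 7.67%.

Labor force = 169,839 + 7,029 = 176,868.
Numerator = 7,029 + 2,761 + 3,990 = 13,780.
Denominator = 176,868 + 2,761 = 179,629.
Broad rate = 13,780 / 179,629 = 7.67%.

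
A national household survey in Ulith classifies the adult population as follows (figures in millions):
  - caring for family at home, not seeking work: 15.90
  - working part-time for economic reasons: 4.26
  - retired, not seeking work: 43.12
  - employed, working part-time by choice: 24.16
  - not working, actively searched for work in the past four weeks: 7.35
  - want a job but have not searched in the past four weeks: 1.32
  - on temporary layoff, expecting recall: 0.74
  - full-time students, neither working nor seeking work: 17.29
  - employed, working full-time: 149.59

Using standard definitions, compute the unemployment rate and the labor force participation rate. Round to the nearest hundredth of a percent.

Unemployment rate ≈ 4.35%; labor force participation rate ≈ 70.56%.

Employed = 4.26 + 24.16 + 149.59 = 178.01 million (anyone who worked, including part-time for economic reasons, counts as employed).
Unemployed = 7.35 + 0.74 = 8.09 million (jobless and actively searching, or on temporary layoff).
Labor force = 178.01 + 8.09 = 186.10 million.
Not in labor force = 15.90 + 43.12 + 1.32 + 17.29 = 77.63 million (those not working and not actively searching are outside the labor force — including those who want a job but have given up searching).
Civilian working-age population = 186.10 + 77.63 = 263.73 million.
Unemployment rate = 8.09 / 186.10 = 4.35%.
Labor force participation rate = 186.10 / 263.73 = 70.56%.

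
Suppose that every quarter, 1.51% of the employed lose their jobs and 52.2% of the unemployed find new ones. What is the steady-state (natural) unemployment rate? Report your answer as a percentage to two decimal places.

At steady state the flows balance: s·E = f·U, so U/(E+U) = s/(s+f).
u* = 1.51 / (1.51 + 52.2) = 1.51 / 53.71 = 2.81%.

Steady-state unemployment rate ≈ 2.81%.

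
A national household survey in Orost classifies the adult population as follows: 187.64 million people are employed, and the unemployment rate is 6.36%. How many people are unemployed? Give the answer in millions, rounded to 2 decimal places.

About 12.74 million are unemployed.

Let U be the number unemployed. The labor force is E + U, and U/(E+U) = 0.0636.
So U = 0.0636 × 187.64 / (1 − 0.0636) = 11.9339 / 0.9364 ≈ 12.74 million.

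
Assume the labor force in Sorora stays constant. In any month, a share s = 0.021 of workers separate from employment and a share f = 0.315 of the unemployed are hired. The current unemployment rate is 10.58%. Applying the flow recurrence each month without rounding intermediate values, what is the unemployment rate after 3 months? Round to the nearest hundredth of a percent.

Unemployment rate after three months ≈ 7.52%.

With a fixed labor force, u_{t+1} = u_t + s·(1−u_t) − f·u_t = u_t·(1−s−f) + s.
Here 1−s−f = 0.664 and s = 0.021.
u_1 = 0.105800 × 0.664 + 0.021 = 0.091251.
u_2 = 0.091251 × 0.664 + 0.021 = 0.081591.
u_3 = 0.081591 × 0.664 + 0.021 = 0.075176.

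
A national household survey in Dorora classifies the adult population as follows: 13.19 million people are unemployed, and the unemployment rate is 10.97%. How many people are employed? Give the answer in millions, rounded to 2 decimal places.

About 107.05 million are employed.

Labor force = U / u = 13.19 / 0.1097 ≈ 120.24 million.
Employed = labor force − unemployed = 120.24 − 13.19 = 107.05 million.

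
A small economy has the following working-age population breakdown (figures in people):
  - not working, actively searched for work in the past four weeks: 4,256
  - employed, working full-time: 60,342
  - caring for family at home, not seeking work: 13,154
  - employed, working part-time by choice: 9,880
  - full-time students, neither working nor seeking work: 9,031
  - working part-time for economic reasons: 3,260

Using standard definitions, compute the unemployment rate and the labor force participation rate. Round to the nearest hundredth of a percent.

Unemployment rate ≈ 5.47%; labor force participation rate ≈ 77.80%.

Employed = 60,342 + 9,880 + 3,260 = 73,482 (anyone who worked, including part-time for economic reasons, counts as employed).
Unemployed = 4,256.
Labor force = 73,482 + 4,256 = 77,738.
Not in labor force = 13,154 + 9,031 = 22,185 (those not working and not actively searching are outside the labor force).
Civilian working-age population = 77,738 + 22,185 = 99,923.
Unemployment rate = 4,256 / 77,738 = 5.47%.
Labor force participation rate = 77,738 / 99,923 = 77.80%.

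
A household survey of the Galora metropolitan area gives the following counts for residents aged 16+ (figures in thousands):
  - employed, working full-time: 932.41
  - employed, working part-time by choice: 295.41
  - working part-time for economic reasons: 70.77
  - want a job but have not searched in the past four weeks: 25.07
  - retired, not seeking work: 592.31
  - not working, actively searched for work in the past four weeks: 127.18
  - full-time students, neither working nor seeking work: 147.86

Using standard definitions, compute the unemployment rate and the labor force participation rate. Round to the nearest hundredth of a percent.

Unemployment rate ≈ 8.92%; labor force participation rate ≈ 65.07%.

Employed = 932.41 + 295.41 + 70.77 = 1,298.59 thousand (anyone who worked, including part-time for economic reasons, counts as employed).
Unemployed = 127.18 thousand.
Labor force = 1,298.59 + 127.18 = 1,425.77 thousand.
Not in labor force = 25.07 + 592.31 + 147.86 = 765.24 thousand (those not working and not actively searching are outside the labor force — including those who want a job but have given up searching).
Civilian working-age population = 1,425.77 + 765.24 = 2,191.01 thousand.
Unemployment rate = 127.18 / 1,425.77 = 8.92%.
Labor force participation rate = 1,425.77 / 2,191.01 = 65.07%.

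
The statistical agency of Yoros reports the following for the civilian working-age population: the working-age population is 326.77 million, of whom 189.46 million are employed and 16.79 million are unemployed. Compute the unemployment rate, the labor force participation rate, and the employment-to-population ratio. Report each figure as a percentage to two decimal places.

Labor force = employed + unemployed = 189.46 + 16.79 = 206.25 million.
Unemployment rate = 16.79 / 206.25 = 8.14%.
Labor force participation rate = 206.25 / 326.77 = 63.12%.
Employment-population ratio = 189.46 / 326.77 = 57.98%.

Unemployment rate ≈ 8.14%; labor force participation rate ≈ 63.12%; employment-population ratio ≈ 57.98%.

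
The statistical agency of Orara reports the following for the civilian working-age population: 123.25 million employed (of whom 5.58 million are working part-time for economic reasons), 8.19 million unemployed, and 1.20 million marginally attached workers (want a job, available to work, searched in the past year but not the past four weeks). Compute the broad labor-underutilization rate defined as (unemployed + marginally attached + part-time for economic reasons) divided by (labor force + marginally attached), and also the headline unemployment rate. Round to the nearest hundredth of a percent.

Labor force = 123.25 + 8.19 = 131.44 million.
Numerator = 8.19 + 1.20 + 5.58 = 14.97 million.
Denominator = 131.44 + 1.20 = 132.64 million.
Broad rate = 14.97 / 132.64 = 11.29%.
Headline unemployment rate = 8.19 / 131.44 = 6.23%.

Broad underutilization rate ≈ 11.29%; headline unemployment rate ≈ 6.23%.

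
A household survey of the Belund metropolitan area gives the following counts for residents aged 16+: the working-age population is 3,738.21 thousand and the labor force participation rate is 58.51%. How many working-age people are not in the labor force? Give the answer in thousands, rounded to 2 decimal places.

About 1,550.98 thousand are not in the labor force.

Share not in the labor force = 1 − 0.5851 = 0.4149.
Not in labor force = 0.4149 × 3,738.21 ≈ 1,550.98 thousand.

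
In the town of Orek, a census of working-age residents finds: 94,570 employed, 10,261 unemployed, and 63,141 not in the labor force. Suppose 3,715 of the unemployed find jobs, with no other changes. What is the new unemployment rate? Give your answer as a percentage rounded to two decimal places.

Initially, labor force = 94,570 + 10,261 = 104,831, so u = 10,261/104,831 = 9.79%.
After the change, unemployed falls and employed rises by 3,715; labor force unchanged → E = 98,285, U = 6,546, labor force = 104,831.
New unemployment rate = 6,546 / 104,831 = 6.24%.

New unemployment rate ≈ 6.24%.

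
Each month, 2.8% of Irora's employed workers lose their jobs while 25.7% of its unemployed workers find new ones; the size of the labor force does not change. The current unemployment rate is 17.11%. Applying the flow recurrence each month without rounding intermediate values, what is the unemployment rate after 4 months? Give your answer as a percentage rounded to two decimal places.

Unemployment rate after four months ≈ 11.73%.

With a fixed labor force, u_{t+1} = u_t + s·(1−u_t) − f·u_t = u_t·(1−s−f) + s.
Here 1−s−f = 0.715 and s = 0.028.
u_1 = 0.171100 × 0.715 + 0.028 = 0.150337.
u_2 = 0.150337 × 0.715 + 0.028 = 0.135491.
u_3 = 0.135491 × 0.715 + 0.028 = 0.124876.
u_4 = 0.124876 × 0.715 + 0.028 = 0.117286.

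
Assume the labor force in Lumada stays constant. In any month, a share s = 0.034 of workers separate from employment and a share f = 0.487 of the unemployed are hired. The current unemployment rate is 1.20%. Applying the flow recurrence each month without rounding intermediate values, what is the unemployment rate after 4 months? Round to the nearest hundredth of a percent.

Unemployment rate after four months ≈ 6.25%.

With a fixed labor force, u_{t+1} = u_t + s·(1−u_t) − f·u_t = u_t·(1−s−f) + s.
Here 1−s−f = 0.479 and s = 0.034.
u_1 = 0.012000 × 0.479 + 0.034 = 0.039748.
u_2 = 0.039748 × 0.479 + 0.034 = 0.053039.
u_3 = 0.053039 × 0.479 + 0.034 = 0.059406.
u_4 = 0.059406 × 0.479 + 0.034 = 0.062455.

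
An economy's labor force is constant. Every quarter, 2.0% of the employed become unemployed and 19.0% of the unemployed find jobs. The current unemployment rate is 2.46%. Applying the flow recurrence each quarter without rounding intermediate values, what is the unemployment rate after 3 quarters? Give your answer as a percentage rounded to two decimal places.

Unemployment rate after three quarters ≈ 6.04%.

With a fixed labor force, u_{t+1} = u_t + s·(1−u_t) − f·u_t = u_t·(1−s−f) + s.
Here 1−s−f = 0.790 and s = 0.020.
u_1 = 0.024600 × 0.790 + 0.020 = 0.039434.
u_2 = 0.039434 × 0.790 + 0.020 = 0.051153.
u_3 = 0.051153 × 0.790 + 0.020 = 0.060411.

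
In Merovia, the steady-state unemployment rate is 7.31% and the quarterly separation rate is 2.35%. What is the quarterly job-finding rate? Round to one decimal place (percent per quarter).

From u* = s/(s+f): f = s·(1−u)/u.
f = 2.35 × (1 − 0.0731) / 0.0731 = 2.1782 / 0.0731 ≈ 29.8% per quarter.

Job-finding rate ≈ 29.8% per quarter.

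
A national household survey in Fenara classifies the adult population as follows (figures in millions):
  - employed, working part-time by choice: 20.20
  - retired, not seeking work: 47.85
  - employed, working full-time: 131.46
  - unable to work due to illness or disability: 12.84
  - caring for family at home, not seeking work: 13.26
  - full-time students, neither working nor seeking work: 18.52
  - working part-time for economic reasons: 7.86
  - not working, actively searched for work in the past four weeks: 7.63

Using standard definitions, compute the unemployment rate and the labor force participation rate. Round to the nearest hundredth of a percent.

Unemployment rate ≈ 4.56%; labor force participation rate ≈ 64.38%.

Employed = 20.20 + 131.46 + 7.86 = 159.52 million (anyone who worked, including part-time for economic reasons, counts as employed).
Unemployed = 7.63 million.
Labor force = 159.52 + 7.63 = 167.15 million.
Not in labor force = 47.85 + 12.84 + 13.26 + 18.52 = 92.47 million (those not working and not actively searching are outside the labor force).
Civilian working-age population = 167.15 + 92.47 = 259.62 million.
Unemployment rate = 7.63 / 167.15 = 4.56%.
Labor force participation rate = 167.15 / 259.62 = 64.38%.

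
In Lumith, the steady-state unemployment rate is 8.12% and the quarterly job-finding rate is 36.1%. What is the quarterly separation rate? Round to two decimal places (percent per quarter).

Separation rate ≈ 3.19% per quarter.

From u* = s/(s+f): s = u·f/(1−u).
s = 0.0812 × 36.1 / (1 − 0.0812) = 2.9313 / 0.9188 ≈ 3.19% per quarter.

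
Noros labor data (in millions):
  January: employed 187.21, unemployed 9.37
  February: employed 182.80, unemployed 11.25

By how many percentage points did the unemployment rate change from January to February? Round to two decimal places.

The unemployment rate changed by +1.03 percentage points.

January: labor force = 187.21 + 9.37 = 196.58; u = 9.37/196.58 = 4.77%.
February: labor force = 182.80 + 11.25 = 194.05; u = 11.25/194.05 = 5.80%.
Change = 5.80% − 4.77% = +1.03 pp.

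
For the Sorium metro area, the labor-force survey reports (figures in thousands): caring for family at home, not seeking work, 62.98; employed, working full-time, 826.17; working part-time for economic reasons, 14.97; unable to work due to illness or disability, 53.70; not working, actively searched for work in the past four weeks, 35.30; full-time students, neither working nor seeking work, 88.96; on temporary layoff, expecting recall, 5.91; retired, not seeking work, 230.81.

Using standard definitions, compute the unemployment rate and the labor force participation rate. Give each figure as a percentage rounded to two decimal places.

Employed = 826.17 + 14.97 = 841.14 thousand (anyone who worked, including part-time for economic reasons, counts as employed).
Unemployed = 35.30 + 5.91 = 41.21 thousand (jobless and actively searching, or on temporary layoff).
Labor force = 841.14 + 41.21 = 882.35 thousand.
Not in labor force = 62.98 + 53.70 + 88.96 + 230.81 = 436.45 thousand (those not working and not actively searching are outside the labor force).
Civilian working-age population = 882.35 + 436.45 = 1,318.80 thousand.
Unemployment rate = 41.21 / 882.35 = 4.67%.
Labor force participation rate = 882.35 / 1,318.80 = 66.91%.

Unemployment rate ≈ 4.67%; labor force participation rate ≈ 66.91%.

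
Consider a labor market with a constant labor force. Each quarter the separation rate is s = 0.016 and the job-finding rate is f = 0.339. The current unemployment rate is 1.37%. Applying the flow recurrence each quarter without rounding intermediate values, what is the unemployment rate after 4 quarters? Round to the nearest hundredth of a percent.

With a fixed labor force, u_{t+1} = u_t + s·(1−u_t) − f·u_t = u_t·(1−s−f) + s.
Here 1−s−f = 0.645 and s = 0.016.
u_1 = 0.013700 × 0.645 + 0.016 = 0.024837.
u_2 = 0.024837 × 0.645 + 0.016 = 0.032020.
u_3 = 0.032020 × 0.645 + 0.016 = 0.036653.
u_4 = 0.036653 × 0.645 + 0.016 = 0.039641.

Unemployment rate after four quarters ≈ 3.96%.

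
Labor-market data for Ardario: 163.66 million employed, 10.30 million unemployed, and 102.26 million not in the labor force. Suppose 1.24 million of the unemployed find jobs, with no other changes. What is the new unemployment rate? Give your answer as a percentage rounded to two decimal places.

Initially, labor force = 163.66 + 10.30 = 173.96 million, so u = 10.30/173.96 = 5.92%.
After the change, unemployed falls and employed rises by 1.24; labor force unchanged → E = 164.90, U = 9.06, labor force = 173.96 million.
New unemployment rate = 9.06 / 173.96 = 5.21%.

New unemployment rate ≈ 5.21%.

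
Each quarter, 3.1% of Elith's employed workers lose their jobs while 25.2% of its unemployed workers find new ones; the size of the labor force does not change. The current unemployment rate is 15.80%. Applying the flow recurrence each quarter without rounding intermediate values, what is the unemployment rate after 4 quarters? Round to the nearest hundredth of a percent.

Unemployment rate after four quarters ≈ 12.23%.

With a fixed labor force, u_{t+1} = u_t + s·(1−u_t) − f·u_t = u_t·(1−s−f) + s.
Here 1−s−f = 0.717 and s = 0.031.
u_1 = 0.158000 × 0.717 + 0.031 = 0.144286.
u_2 = 0.144286 × 0.717 + 0.031 = 0.134453.
u_3 = 0.134453 × 0.717 + 0.031 = 0.127403.
u_4 = 0.127403 × 0.717 + 0.031 = 0.122348.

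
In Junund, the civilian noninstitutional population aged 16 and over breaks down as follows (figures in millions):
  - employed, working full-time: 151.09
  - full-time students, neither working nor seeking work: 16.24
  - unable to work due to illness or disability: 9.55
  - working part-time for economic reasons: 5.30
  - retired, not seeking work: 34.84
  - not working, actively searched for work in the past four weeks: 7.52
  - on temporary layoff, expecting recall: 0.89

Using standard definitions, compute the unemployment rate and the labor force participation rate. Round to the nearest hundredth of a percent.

Employed = 151.09 + 5.30 = 156.39 million (anyone who worked, including part-time for economic reasons, counts as employed).
Unemployed = 7.52 + 0.89 = 8.41 million (jobless and actively searching, or on temporary layoff).
Labor force = 156.39 + 8.41 = 164.80 million.
Not in labor force = 16.24 + 9.55 + 34.84 = 60.63 million (those not working and not actively searching are outside the labor force).
Civilian working-age population = 164.80 + 60.63 = 225.43 million.
Unemployment rate = 8.41 / 164.80 = 5.10%.
Labor force participation rate = 164.80 / 225.43 = 73.10%.

Unemployment rate ≈ 5.10%; labor force participation rate ≈ 73.10%.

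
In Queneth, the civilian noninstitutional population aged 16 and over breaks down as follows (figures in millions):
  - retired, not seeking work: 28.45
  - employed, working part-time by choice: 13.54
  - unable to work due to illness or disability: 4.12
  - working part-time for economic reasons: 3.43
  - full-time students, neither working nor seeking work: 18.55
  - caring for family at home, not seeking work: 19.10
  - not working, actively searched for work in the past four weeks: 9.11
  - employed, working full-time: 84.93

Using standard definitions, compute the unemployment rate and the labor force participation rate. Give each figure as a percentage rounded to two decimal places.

Employed = 13.54 + 3.43 + 84.93 = 101.90 million (anyone who worked, including part-time for economic reasons, counts as employed).
Unemployed = 9.11 million.
Labor force = 101.90 + 9.11 = 111.01 million.
Not in labor force = 28.45 + 4.12 + 18.55 + 19.10 = 70.22 million (those not working and not actively searching are outside the labor force).
Civilian working-age population = 111.01 + 70.22 = 181.23 million.
Unemployment rate = 9.11 / 111.01 = 8.21%.
Labor force participation rate = 111.01 / 181.23 = 61.25%.

Unemployment rate ≈ 8.21%; labor force participation rate ≈ 61.25%.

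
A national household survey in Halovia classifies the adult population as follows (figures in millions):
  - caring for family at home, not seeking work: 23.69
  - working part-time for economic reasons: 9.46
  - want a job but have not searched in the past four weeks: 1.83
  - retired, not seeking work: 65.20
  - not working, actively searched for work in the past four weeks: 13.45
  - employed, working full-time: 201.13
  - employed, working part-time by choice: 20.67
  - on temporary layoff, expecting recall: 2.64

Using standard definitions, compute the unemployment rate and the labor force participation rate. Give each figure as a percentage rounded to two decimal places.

Employed = 9.46 + 201.13 + 20.67 = 231.26 million (anyone who worked, including part-time for economic reasons, counts as employed).
Unemployed = 13.45 + 2.64 = 16.09 million (jobless and actively searching, or on temporary layoff).
Labor force = 231.26 + 16.09 = 247.35 million.
Not in labor force = 23.69 + 1.83 + 65.20 = 90.72 million (those not working and not actively searching are outside the labor force — including those who want a job but have given up searching).
Civilian working-age population = 247.35 + 90.72 = 338.07 million.
Unemployment rate = 16.09 / 247.35 = 6.50%.
Labor force participation rate = 247.35 / 338.07 = 73.17%.

Unemployment rate ≈ 6.50%; labor force participation rate ≈ 73.17%.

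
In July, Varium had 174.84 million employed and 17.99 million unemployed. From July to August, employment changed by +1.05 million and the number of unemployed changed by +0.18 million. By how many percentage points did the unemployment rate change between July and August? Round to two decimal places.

The unemployment rate changed by +0.03 percentage points.

July: labor force = 174.84 + 17.99 = 192.83; u = 17.99/192.83 = 9.33%.
August: labor force = 175.89 + 18.17 = 194.06; u = 18.17/194.06 = 9.36%.
Change = 9.36% − 9.33% = +0.03 pp.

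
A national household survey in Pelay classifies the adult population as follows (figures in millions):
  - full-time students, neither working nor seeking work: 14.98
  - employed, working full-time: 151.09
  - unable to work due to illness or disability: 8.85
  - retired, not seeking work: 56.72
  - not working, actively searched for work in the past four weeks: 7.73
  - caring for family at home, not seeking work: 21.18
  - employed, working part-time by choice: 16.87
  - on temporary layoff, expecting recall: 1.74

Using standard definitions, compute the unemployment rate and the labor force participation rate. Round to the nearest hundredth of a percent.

Unemployment rate ≈ 5.34%; labor force participation rate ≈ 63.56%.

Employed = 151.09 + 16.87 = 167.96 million.
Unemployed = 7.73 + 1.74 = 9.47 million (jobless and actively searching, or on temporary layoff).
Labor force = 167.96 + 9.47 = 177.43 million.
Not in labor force = 14.98 + 8.85 + 56.72 + 21.18 = 101.73 million (those not working and not actively searching are outside the labor force).
Civilian working-age population = 177.43 + 101.73 = 279.16 million.
Unemployment rate = 9.47 / 177.43 = 5.34%.
Labor force participation rate = 177.43 / 279.16 = 63.56%.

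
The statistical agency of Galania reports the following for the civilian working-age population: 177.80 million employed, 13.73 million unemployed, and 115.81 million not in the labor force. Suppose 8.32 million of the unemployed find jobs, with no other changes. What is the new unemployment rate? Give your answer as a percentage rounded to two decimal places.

Initially, labor force = 177.80 + 13.73 = 191.53 million, so u = 13.73/191.53 = 7.17%.
After the change, unemployed falls and employed rises by 8.32; labor force unchanged → E = 186.12, U = 5.41, labor force = 191.53 million.
New unemployment rate = 5.41 / 191.53 = 2.82%.

New unemployment rate ≈ 2.82%.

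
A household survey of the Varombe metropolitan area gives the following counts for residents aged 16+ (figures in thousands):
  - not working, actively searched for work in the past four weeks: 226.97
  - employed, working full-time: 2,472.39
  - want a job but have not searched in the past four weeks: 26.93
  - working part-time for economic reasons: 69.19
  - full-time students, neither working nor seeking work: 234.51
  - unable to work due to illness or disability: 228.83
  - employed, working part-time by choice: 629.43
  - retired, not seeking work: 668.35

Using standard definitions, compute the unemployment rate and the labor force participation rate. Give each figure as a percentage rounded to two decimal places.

Employed = 2,472.39 + 69.19 + 629.43 = 3,171.01 thousand (anyone who worked, including part-time for economic reasons, counts as employed).
Unemployed = 226.97 thousand.
Labor force = 3,171.01 + 226.97 = 3,397.98 thousand.
Not in labor force = 26.93 + 234.51 + 228.83 + 668.35 = 1,158.62 thousand (those not working and not actively searching are outside the labor force — including those who want a job but have given up searching).
Civilian working-age population = 3,397.98 + 1,158.62 = 4,556.60 thousand.
Unemployment rate = 226.97 / 3,397.98 = 6.68%.
Labor force participation rate = 3,397.98 / 4,556.60 = 74.57%.

Unemployment rate ≈ 6.68%; labor force participation rate ≈ 74.57%.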